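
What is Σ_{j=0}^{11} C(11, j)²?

705432

Σ C(11,j)² is the coefficient of x^11 in (1+x)^11(1+x)^11 = (1+x)^22, i.e. C(22,11) = 705432.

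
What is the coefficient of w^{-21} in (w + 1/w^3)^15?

5005

General term: C(15,j)·(w)^j·(1/w^3)^(15-j), with w-exponent 1j − 3(15−j) = 4j − 45.
Set 4j − 45 = -21: j = 6.
C(15,6) = 5005; 1^6 = 1; 1^9 = 1.
Coefficient = 5005 · 1 · 1 = 5005.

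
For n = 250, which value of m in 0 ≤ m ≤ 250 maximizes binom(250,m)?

125

C(250,m) is maximized at m = 250/2 = 125.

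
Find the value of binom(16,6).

8008

C(16,6) = (16·15·14·13·12·11) / 6! = 5765760 / 720 = 8008.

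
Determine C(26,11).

7726160

C(26,11) = (26·25·24·23·22·21·20·19·18·17·16) / 11! = 308403583488000 / 39916800 = 7726160.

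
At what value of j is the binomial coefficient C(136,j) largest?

C(136,j) is maximized at j = 136/2 = 68.

68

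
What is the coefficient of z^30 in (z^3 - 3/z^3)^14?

General term: C(14,j)·(z^3)^j·(-3/z^3)^(14-j), with z-exponent 3j − 3(14−j) = 6j − 42.
Set 6j − 42 = 30: j = 12.
C(14,12) = 91; 1^12 = 1; (-3)^2 = 9.
Coefficient = 91 · 1 · 9 = 819.

819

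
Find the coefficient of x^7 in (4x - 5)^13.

The general term is C(13,j)·(4x)^j·(-5)^(13-j); the x^7 term has j = 7.
C(13,7) = 1716.
Coefficient = C(13,7) · 4^7 · (-5)^6 = 1716 · 16384 · 15625 = 439296000000.

439296000000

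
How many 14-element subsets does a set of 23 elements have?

817190

C(23,14) = C(23,9) by symmetry.
C(23,9) = (23·22·21·20·19·18·17·16·15) / 9! = 296541907200 / 362880 = 817190.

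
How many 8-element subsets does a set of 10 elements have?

45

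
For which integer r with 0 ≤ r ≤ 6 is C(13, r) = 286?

3

C(13,r) increases on 0 ≤ r ≤ 6. C(13,2) = 78 and C(13,3) = 286, so r = 3.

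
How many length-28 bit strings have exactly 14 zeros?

40116600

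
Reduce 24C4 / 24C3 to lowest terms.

21/4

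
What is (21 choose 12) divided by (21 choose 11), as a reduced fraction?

5/6

C(n,k+1)/C(n,k) = (n−k)/(k+1) = (21−11)/(11+1) = 10/12 = 5/6.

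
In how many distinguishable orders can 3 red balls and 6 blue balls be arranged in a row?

Choose positions for the red balls: C(9,3) = 84.

84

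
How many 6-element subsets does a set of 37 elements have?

C(37,6) = (37·36·35·34·33·32) / 6! = 1673844480 / 720 = 2324784.

2324784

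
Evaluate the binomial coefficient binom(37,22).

9364199760

C(37,22) = C(37,15) by symmetry.
C(37,15) = (37·36·35·34·33·32·31·30·29·28·27·26·25·24·23) / 15! = 12245324002983751680000 / 1307674368000 = 9364199760.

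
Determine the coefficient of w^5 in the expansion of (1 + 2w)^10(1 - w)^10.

12

Coefficient of w^5 = Σ_{j} C(10,j)·2^j·C(10,5-j)·(-1)^(5-j) for j from 0 to 5.
= (-252) + 4200 + (-21600) + 43200 + (-33600) + 8064 = 12.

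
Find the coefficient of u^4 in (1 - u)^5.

5

The general term is C(5,j)·(1)^j·(-u)^(5-j); the u^4 term has j = 1.
C(5,1) = 5.
Coefficient = C(5,1) = 5.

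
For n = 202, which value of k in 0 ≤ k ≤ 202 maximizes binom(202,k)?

101

C(202,k) is maximized at k = 202/2 = 101.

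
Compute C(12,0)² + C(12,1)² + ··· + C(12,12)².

Σ C(12,k)² is the coefficient of x^12 in (1+x)^12(1+x)^12 = (1+x)^24, i.e. C(24,12) = 2704156.

2704156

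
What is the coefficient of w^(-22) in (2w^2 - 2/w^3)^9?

General term: C(9,j)·(2w^2)^j·(-2/w^3)^(9-j), with w-exponent 2j − 3(9−j) = 5j − 27.
Set 5j − 27 = -22: j = 1.
C(9,1) = 9; 2^1 = 2; (-2)^8 = 256.
Coefficient = 9 · 2 · 256 = 4608.

4608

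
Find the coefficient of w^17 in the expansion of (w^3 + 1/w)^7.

7

General term: C(7,j)·(w^3)^j·(1/w)^(7-j), with w-exponent 3j − 1(7−j) = 4j − 7.
Set 4j − 7 = 17: j = 6.
C(7,6) = 7; 1^6 = 1; 1^1 = 1.
Coefficient = 7 · 1 · 1 = 7.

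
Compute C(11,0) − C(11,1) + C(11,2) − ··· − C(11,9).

-10

The partial alternating sum Σ_{k=0}^{9} (−1)^k C(11,k) = (−1)^9 C(10,9) = -10.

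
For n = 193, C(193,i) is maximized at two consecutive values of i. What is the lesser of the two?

96

For odd n = 193, C(193,i) peaks at i = (n−1)/2 and (n+1)/2; the lesser is 96.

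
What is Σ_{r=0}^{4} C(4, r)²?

By Vandermonde's identity, Σ C(4,r)² = C(8,4) = 70.

70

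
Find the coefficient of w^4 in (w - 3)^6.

135

The general term is C(6,j)·(w)^j·(-3)^(6-j); the w^4 term has j = 4.
C(6,4) = 15.
Coefficient = C(6,4) · (-3)^2 = 15 · 9 = 135.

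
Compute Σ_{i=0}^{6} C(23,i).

145499

1 + 23 + 253 + 1771 + 8855 + 33649 + 100947 = 145499.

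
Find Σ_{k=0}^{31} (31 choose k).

2147483648

The entries of row 31 sum to 2^31 = 2147483648.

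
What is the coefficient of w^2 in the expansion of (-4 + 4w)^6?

The general term is C(6,j)·(-4)^j·(4w)^(6-j); the w^2 term has j = 4.
C(6,4) = 15.
Coefficient = C(6,4) · (-4)^4 · 4^2 = 15 · 256 · 16 = 61440.

61440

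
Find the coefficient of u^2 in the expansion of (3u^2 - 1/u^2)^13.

3752892

General term: C(13,j)·(3u^2)^j·(-1/u^2)^(13-j), with u-exponent 2j − 2(13−j) = 4j − 26.
Set 4j − 26 = 2: j = 7.
C(13,7) = 1716; 3^7 = 2187; (-1)^6 = 1.
Coefficient = 1716 · 2187 · 1 = 3752892.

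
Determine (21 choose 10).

352716

C(21,10) = (21·20·19·18·17·16·15·14·13·12) / 10! = 1279935820800 / 3628800 = 352716.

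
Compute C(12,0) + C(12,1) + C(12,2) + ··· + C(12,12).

4096

Setting x = 1 in (1+x)^12 gives Σ C(12,j) = 2^12 = 4096.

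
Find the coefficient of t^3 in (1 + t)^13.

286

The general term is C(13,j)·(1)^j·(t)^(13-j); the t^3 term has j = 10.
C(13,10) = 286.
Coefficient = C(13,10) = 286.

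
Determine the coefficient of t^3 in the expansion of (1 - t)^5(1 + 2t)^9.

Coefficient of t^3 = Σ_{j} C(5,j)·(-1)^j·C(9,3-j)·2^(3-j) for j from 0 to 3.
= 672 + (-720) + 180 + (-10) = 122.

122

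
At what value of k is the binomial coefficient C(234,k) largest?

117

C(234,k) is maximized at k = 234/2 = 117.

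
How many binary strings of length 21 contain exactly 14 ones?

Choose the 14 positions: C(21,14) = 116280.

116280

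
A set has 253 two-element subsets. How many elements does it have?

n(n−1)/2 = 253 ⇒ n(n−1) = 506. Since 23·22 = 506, n = 23.

23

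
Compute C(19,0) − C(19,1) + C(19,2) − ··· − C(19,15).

The partial alternating sum Σ_{k=0}^{15} (−1)^k C(19,k) = (−1)^15 C(18,15) = -816.

-816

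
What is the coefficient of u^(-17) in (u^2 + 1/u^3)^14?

2002

General term: C(14,j)·(u^2)^j·(1/u^3)^(14-j), with u-exponent 2j − 3(14−j) = 5j − 42.
Set 5j − 42 = -17: j = 5.
C(14,5) = 2002; 1^5 = 1; 1^9 = 1.
Coefficient = 2002 · 1 · 1 = 2002.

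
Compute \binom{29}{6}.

475020

C(29,6) = (29·28·27·26·25·24) / 6! = 342014400 / 720 = 475020.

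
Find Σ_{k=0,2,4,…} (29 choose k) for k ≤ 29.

268435456

Even-k terms of row 29 sum to 2^28 = 268435456.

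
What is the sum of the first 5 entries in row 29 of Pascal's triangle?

27841

1 + 29 + 406 + 3654 + 23751 = 27841.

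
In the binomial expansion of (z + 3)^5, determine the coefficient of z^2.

The general term is C(5,j)·(z)^j·(3)^(5-j); the z^2 term has j = 2.
C(5,2) = 10.
Coefficient = C(5,2) · 3^3 = 10 · 27 = 270.

270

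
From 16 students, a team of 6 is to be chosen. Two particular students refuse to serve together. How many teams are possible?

All 6-subsets: C(16,6) = 8008. Those containing both fixed elements: C(14,4) = 1001.
8008 − 1001 = 7007.

7007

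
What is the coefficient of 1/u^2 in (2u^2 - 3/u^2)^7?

General term: C(7,j)·(2u^2)^j·(-3/u^2)^(7-j), with u-exponent 2j − 2(7−j) = 4j − 14.
Set 4j − 14 = -2: j = 3.
C(7,3) = 35; 2^3 = 8; (-3)^4 = 81.
Coefficient = 35 · 8 · 81 = 22680.

22680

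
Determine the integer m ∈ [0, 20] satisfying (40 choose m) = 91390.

C(40,m) increases on 0 ≤ m ≤ 20. C(40,3) = 9880 and C(40,4) = 91390, so m = 4.

4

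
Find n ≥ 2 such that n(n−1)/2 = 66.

n(n−1)/2 = 66 ⇒ n(n−1) = 132. Since 12·11 = 132, n = 12.

12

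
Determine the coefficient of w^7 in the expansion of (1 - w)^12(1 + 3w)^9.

Coefficient of w^7 = Σ_{j} C(12,j)·(-1)^j·C(9,7-j)·3^(7-j) for j from 0 to 7.
= 78732 + (-734832) + 2020788 + (-2245320) + 1122660 + (-256608) + 24948 + (-792) = 9576.

9576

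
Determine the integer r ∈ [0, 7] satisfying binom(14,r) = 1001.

C(14,r) increases on 0 ≤ r ≤ 7. C(14,3) = 364 and C(14,4) = 1001, so r = 4.

4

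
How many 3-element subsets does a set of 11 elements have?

C(11,3) = (11·10·9) / 3! = 990 / 6 = 165.

165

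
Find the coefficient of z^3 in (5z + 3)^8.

1701000

The general term is C(8,j)·(5z)^j·(3)^(8-j); the z^3 term has j = 3.
C(8,3) = 56.
Coefficient = C(8,3) · 5^3 · 3^5 = 56 · 125 · 243 = 1701000.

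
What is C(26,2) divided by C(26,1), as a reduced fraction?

25/2

C(n,k+1)/C(n,k) = (n−k)/(k+1) = (26−1)/(1+1) = 25/2.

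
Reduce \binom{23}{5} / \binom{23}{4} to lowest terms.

C(n,k+1)/C(n,k) = (n−k)/(k+1) = (23−4)/(4+1) = 19/5.

19/5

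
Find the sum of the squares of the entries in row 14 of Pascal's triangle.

40116600

Σ C(14,j)² is the coefficient of x^14 in (1+x)^14(1+x)^14 = (1+x)^28, i.e. C(28,14) = 40116600.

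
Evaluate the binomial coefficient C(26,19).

657800

C(26,19) = C(26,7) by symmetry.
C(26,7) = (26·25·24·23·22·21·20) / 7! = 3315312000 / 5040 = 657800.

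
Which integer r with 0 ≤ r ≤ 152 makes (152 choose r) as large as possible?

C(152,r) is maximized at r = 152/2 = 76.

76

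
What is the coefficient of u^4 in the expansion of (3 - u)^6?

135

The general term is C(6,j)·(3)^j·(-u)^(6-j); the u^4 term has j = 2.
C(6,2) = 15.
Coefficient = C(6,2) · 3^2 = 15 · 9 = 135.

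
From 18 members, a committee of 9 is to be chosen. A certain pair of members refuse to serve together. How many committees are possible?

All 9-subsets: C(18,9) = 48620. Those containing both fixed elements: C(16,7) = 11440.
48620 − 11440 = 37180.

37180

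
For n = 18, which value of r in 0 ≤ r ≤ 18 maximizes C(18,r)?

9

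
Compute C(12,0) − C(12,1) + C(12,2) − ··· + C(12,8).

The partial alternating sum Σ_{k=0}^{8} (−1)^k C(12,k) = (−1)^8 C(11,8) = 165.

165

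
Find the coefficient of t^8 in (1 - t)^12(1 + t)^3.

99

Coefficient of t^8 = Σ_{j} C(12,j)·(-1)^j·C(3,8-j)·1^(8-j) for j from 5 to 8.
= (-792) + 2772 + (-2376) + 495 = 99.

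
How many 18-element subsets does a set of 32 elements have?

471435600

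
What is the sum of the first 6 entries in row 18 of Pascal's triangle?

1 + 18 + 153 + 816 + 3060 + 8568 = 12616.

12616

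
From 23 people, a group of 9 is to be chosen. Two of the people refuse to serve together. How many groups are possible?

700910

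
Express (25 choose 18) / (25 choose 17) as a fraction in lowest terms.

4/9

C(n,k+1)/C(n,k) = (n−k)/(k+1) = (25−17)/(17+1) = 8/18 = 4/9.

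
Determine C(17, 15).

C(17,15) = C(17,2) by symmetry.
C(17,2) = (17·16) / 2! = 272 / 2 = 136.

136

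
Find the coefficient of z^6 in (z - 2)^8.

112

The general term is C(8,j)·(z)^j·(-2)^(8-j); the z^6 term has j = 6.
C(8,6) = 28.
Coefficient = C(8,6) · (-2)^2 = 28 · 4 = 112.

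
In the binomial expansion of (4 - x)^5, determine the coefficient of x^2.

The general term is C(5,j)·(4)^j·(-x)^(5-j); the x^2 term has j = 3.
C(5,3) = 10.
Coefficient = C(5,3) · 4^3 = 10 · 64 = 640.

640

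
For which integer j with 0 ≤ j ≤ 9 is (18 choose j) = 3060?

4

C(18,j) increases on 0 ≤ j ≤ 9. C(18,3) = 816 and C(18,4) = 3060, so j = 4.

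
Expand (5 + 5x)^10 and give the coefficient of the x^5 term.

The general term is C(10,j)·(5)^j·(5x)^(10-j); the x^5 term has j = 5.
C(10,5) = 252.
Coefficient = C(10,5) · 5^5 · 5^5 = 252 · 3125 · 3125 = 2460937500.

2460937500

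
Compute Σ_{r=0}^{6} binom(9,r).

466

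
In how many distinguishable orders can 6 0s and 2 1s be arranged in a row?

Choose positions for the 0s: C(8,6) = 28.

28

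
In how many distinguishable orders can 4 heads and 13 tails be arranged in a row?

2380

Choose positions for the heads: C(17,4) = 2380.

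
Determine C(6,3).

20

C(6,3) = (6·5·4) / 3! = 120 / 6 = 20.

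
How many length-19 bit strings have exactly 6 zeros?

27132

Choose the 6 positions: C(19,6) = 27132.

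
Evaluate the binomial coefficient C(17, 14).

680

C(17,14) = C(17,3) by symmetry.
C(17,3) = (17·16·15) / 3! = 4080 / 6 = 680.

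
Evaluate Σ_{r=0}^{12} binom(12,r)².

2704156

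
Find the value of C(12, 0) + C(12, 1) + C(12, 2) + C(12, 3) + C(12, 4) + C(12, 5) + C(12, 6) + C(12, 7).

3302

1 + 12 + 66 + 220 + 495 + 792 + 924 + 792 = 3302.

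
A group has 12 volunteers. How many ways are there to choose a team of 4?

This is C(12,4) = 495.

495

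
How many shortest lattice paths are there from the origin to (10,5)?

3003

Each path is a sequence of 15 steps with 10 rights: C(15,10) = 3003.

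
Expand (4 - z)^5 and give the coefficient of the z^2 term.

640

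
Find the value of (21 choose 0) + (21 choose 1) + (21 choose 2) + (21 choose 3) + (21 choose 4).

7547

1 + 21 + 210 + 1330 + 5985 = 7547.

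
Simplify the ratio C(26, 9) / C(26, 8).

C(n,k+1)/C(n,k) = (n−k)/(k+1) = (26−8)/(8+1) = 18/9 = 2.

2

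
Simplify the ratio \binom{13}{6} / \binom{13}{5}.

C(n,k+1)/C(n,k) = (n−k)/(k+1) = (13−5)/(5+1) = 8/6 = 4/3.

4/3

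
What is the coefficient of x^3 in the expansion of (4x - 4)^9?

The general term is C(9,j)·(4x)^j·(-4)^(9-j); the x^3 term has j = 3.
C(9,3) = 84.
Coefficient = C(9,3) · 4^3 · (-4)^6 = 84 · 64 · 4096 = 22020096.

22020096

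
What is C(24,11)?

2496144

C(24,11) = (24·23·22·21·20·19·18·17·16·15·14) / 11! = 99638080819200 / 39916800 = 2496144.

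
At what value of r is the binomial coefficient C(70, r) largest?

C(70,r) is maximized at r = 70/2 = 35.

35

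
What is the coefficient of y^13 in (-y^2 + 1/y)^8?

-8

General term: C(8,j)·(-y^2)^j·(1/y)^(8-j), with y-exponent 2j − 1(8−j) = 3j − 8.
Set 3j − 8 = 13: j = 7.
C(8,7) = 8; (-1)^7 = -1; 1^1 = 1.
Coefficient = 8 · (-1) · 1 = -8.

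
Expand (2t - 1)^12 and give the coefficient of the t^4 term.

7920

The general term is C(12,j)·(2t)^j·(-1)^(12-j); the t^4 term has j = 4.
C(12,4) = 495.
Coefficient = C(12,4) · 2^4 = 495 · 16 = 7920.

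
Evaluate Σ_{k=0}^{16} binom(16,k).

65536

Setting x = 1 in (1+x)^16 gives Σ C(16,k) = 2^16 = 65536.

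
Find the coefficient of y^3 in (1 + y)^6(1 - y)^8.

Coefficient of y^3 = Σ_{j} C(6,j)·1^j·C(8,3-j)·(-1)^(3-j) for j from 0 to 3.
= (-56) + 168 + (-120) + 20 = 12.

12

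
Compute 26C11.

7726160

C(26,11) = (26·25·24·23·22·21·20·19·18·17·16) / 11! = 308403583488000 / 39916800 = 7726160.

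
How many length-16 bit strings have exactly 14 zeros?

Choose the 14 positions: C(16,14) = 120.

120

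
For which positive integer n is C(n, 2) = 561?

n(n−1)/2 = 561 ⇒ n(n−1) = 1122. Since 34·33 = 1122, n = 34.

34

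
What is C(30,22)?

5852925

C(30,22) = C(30,8) by symmetry.
C(30,8) = (30·29·28·27·26·25·24·23) / 8! = 235989936000 / 40320 = 5852925.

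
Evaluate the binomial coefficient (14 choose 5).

2002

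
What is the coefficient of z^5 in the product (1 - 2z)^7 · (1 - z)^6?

Coefficient of z^5 = Σ_{j} C(7,j)·(-2)^j·C(6,5-j)·(-1)^(5-j) for j from 0 to 5.
= (-6) + (-210) + (-1680) + (-4200) + (-3360) + (-672) = -10128.

-10128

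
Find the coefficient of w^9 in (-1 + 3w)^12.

The general term is C(12,j)·(-1)^j·(3w)^(12-j); the w^9 term has j = 3.
C(12,3) = 220.
Coefficient = C(12,3) · (-1)^3 · 3^9 = 220 · (-1) · 19683 = -4330260.

-4330260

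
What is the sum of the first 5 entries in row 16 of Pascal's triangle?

2517

1 + 16 + 120 + 560 + 1820 = 2517.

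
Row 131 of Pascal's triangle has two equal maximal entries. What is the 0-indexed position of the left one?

65

For odd n = 131, C(131,r) peaks at r = (n−1)/2 and (n+1)/2; the lower is 65.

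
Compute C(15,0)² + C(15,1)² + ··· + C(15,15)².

155117520

By Vandermonde's identity, Σ C(15,j)² = C(30,15) = 155117520.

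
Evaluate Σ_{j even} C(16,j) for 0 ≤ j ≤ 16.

32768

Even-j terms of row 16 sum to 2^15 = 32768.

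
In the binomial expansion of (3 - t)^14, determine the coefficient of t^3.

-64481508

The general term is C(14,j)·(3)^j·(-t)^(14-j); the t^3 term has j = 11.
C(14,11) = 364.
Coefficient = C(14,11) · 3^11 · (-1)^3 = 364 · 177147 · (-1) = -64481508.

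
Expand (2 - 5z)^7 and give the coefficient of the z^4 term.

The general term is C(7,j)·(2)^j·(-5z)^(7-j); the z^4 term has j = 3.
C(7,3) = 35.
Coefficient = C(7,3) · 2^3 · (-5)^4 = 35 · 8 · 625 = 175000.

175000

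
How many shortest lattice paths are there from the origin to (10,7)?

19448

Each path is a sequence of 17 steps with 10 rights: C(17,10) = 19448.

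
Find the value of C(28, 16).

C(28,16) = C(28,12) by symmetry.
C(28,12) = (28·27·26·25·24·23·22·21·20·19·18·17) / 12! = 14572069319808000 / 479001600 = 30421755.

30421755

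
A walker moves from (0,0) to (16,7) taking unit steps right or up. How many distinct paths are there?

Each path is a sequence of 23 steps with 16 rights: C(23,16) = 245157.

245157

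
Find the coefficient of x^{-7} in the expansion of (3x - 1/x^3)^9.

General term: C(9,j)·(3x)^j·(-1/x^3)^(9-j), with x-exponent 1j − 3(9−j) = 4j − 27.
Set 4j − 27 = -7: j = 5.
C(9,5) = 126; 3^5 = 243; (-1)^4 = 1.
Coefficient = 126 · 243 · 1 = 30618.

30618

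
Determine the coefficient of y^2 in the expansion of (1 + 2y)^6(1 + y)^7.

165

Coefficient of y^2 = Σ_{j} C(6,j)·2^j·C(7,2-j)·1^(2-j) for j from 0 to 2.
= 21 + 84 + 60 = 165.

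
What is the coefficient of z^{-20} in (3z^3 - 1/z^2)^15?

-945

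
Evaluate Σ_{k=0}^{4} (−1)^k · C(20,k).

3876

The partial alternating sum Σ_{k=0}^{4} (−1)^k C(20,k) = (−1)^4 C(19,4) = 3876.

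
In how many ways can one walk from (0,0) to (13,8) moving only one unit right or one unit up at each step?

203490

Each path is a sequence of 21 steps with 13 rights: C(21,13) = 203490.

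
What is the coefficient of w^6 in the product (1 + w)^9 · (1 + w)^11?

(1 + w)^9(1 + w)^11 = (1 + w)^20, so the coefficient of w^6 is C(20,6)·1^6 = 38760·1 = 38760.

38760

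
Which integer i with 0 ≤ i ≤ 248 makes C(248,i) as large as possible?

C(248,i) is maximized at i = 248/2 = 124.

124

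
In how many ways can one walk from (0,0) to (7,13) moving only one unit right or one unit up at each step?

77520

Each path is a sequence of 20 steps with 7 rights: C(20,7) = 77520.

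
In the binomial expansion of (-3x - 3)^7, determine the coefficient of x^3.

-76545

The general term is C(7,j)·(-3x)^j·(-3)^(7-j); the x^3 term has j = 3.
C(7,3) = 35.
Coefficient = C(7,3) · (-3)^3 · (-3)^4 = 35 · (-27) · 81 = -76545.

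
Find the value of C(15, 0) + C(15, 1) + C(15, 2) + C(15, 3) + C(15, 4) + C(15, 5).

4944

1 + 15 + 105 + 455 + 1365 + 3003 = 4944.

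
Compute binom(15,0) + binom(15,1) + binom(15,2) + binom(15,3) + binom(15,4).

1941

1 + 15 + 105 + 455 + 1365 = 1941.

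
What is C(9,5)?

126

C(9,5) = C(9,4) by symmetry.
C(9,4) = (9·8·7·6) / 4! = 3024 / 24 = 126.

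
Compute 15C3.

C(15,3) = (15·14·13) / 3! = 2730 / 6 = 455.

455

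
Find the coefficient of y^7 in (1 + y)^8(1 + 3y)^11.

8396924

Coefficient of y^7 = Σ_{j} C(8,j)·1^j·C(11,7-j)·3^(7-j) for j from 0 to 7.
= 721710 + 2694384 + 3143448 + 1496880 + 311850 + 27720 + 924 + 8 = 8396924.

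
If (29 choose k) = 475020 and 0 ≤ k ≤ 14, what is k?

6

C(29,k) increases on 0 ≤ k ≤ 14. C(29,5) = 118755 and C(29,6) = 475020, so k = 6.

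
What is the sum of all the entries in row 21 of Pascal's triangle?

2097152

The entries of row 21 sum to 2^21 = 2097152.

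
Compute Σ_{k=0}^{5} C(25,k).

68406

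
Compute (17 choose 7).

C(17,7) = (17·16·15·14·13·12·11) / 7! = 98017920 / 5040 = 19448.

19448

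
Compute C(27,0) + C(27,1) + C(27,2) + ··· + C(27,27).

134217728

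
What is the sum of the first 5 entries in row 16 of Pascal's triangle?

1 + 16 + 120 + 560 + 1820 = 2517.

2517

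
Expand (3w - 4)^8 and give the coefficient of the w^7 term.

-69984

The general term is C(8,j)·(3w)^j·(-4)^(8-j); the w^7 term has j = 7.
C(8,7) = 8.
Coefficient = C(8,7) · 3^7 · (-4)^1 = 8 · 2187 · (-4) = -69984.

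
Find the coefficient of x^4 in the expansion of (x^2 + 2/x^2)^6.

General term: C(6,j)·(x^2)^j·(2/x^2)^(6-j), with x-exponent 2j − 2(6−j) = 4j − 12.
Set 4j − 12 = 4: j = 4.
C(6,4) = 15; 1^4 = 1; 2^2 = 4.
Coefficient = 15 · 1 · 4 = 60.

60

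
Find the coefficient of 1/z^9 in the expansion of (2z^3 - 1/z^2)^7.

General term: C(7,j)·(2z^3)^j·(-1/z^2)^(7-j), with z-exponent 3j − 2(7−j) = 5j − 14.
Set 5j − 14 = -9: j = 1.
C(7,1) = 7; 2^1 = 2; (-1)^6 = 1.
Coefficient = 7 · 2 · 1 = 14.

14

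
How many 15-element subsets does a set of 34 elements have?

1855967520

C(34,15) = (34·33·32·31·30·29·28·27·26·25·24·23·22·21·20) / 15! = 2427001153744527360000 / 1307674368000 = 1855967520.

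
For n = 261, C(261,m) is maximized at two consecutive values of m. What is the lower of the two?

For odd n = 261, C(261,m) peaks at m = (n−1)/2 and (n+1)/2; the lower is 130.

130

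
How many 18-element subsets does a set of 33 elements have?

C(33,18) = C(33,15) by symmetry.
C(33,15) = (33·32·31·30·29·28·27·26·25·24·23·22·21·20·19) / 15! = 1356265350621941760000 / 1307674368000 = 1037158320.

1037158320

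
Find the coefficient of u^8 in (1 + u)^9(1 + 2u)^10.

1871145

Coefficient of u^8 = Σ_{j} C(9,j)·1^j·C(10,8-j)·2^(8-j) for j from 0 to 8.
= 11520 + 138240 + 483840 + 677376 + 423360 + 120960 + 15120 + 720 + 9 = 1871145.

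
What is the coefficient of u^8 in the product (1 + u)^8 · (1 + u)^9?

(1 + u)^8(1 + u)^9 = (1 + u)^17, so the coefficient of u^8 is C(17,8)·1^8 = 24310·1 = 24310.

24310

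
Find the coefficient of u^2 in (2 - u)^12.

67584

The general term is C(12,j)·(2)^j·(-u)^(12-j); the u^2 term has j = 10.
C(12,10) = 66.
Coefficient = C(12,10) · 2^10 = 66 · 1024 = 67584.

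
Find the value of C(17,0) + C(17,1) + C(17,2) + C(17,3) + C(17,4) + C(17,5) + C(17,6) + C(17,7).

41226

1 + 17 + 136 + 680 + 2380 + 6188 + 12376 + 19448 = 41226.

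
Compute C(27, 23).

C(27,23) = C(27,4) by symmetry.
C(27,4) = (27·26·25·24) / 4! = 421200 / 24 = 17550.

17550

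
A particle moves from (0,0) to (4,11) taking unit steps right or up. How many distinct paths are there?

1365

Each path is a sequence of 15 steps with 4 rights: C(15,4) = 1365.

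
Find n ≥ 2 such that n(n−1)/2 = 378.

n(n−1)/2 = 378 ⇒ n(n−1) = 756. Since 28·27 = 756, n = 28.

28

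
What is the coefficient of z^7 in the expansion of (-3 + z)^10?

The general term is C(10,j)·(-3)^j·(z)^(10-j); the z^7 term has j = 3.
C(10,3) = 120.
Coefficient = C(10,3) · (-3)^3 = 120 · (-27) = -3240.

-3240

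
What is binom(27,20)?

C(27,20) = C(27,7) by symmetry.
C(27,7) = (27·26·25·24·23·22·21) / 7! = 4475671200 / 5040 = 888030.

888030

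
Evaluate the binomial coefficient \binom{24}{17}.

346104

C(24,17) = C(24,7) by symmetry.
C(24,7) = (24·23·22·21·20·19·18) / 7! = 1744364160 / 5040 = 346104.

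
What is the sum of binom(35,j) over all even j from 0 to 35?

17179869184

Half of (1+1)^35 + (1−1)^35 gives the even-index sum: 2^34 = 17179869184.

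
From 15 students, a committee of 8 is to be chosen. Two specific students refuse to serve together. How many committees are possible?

4719

All 8-subsets: C(15,8) = 6435. Those containing both fixed elements: C(13,6) = 1716.
6435 − 1716 = 4719.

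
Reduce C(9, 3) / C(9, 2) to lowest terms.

7/3

C(n,k+1)/C(n,k) = (n−k)/(k+1) = (9−2)/(2+1) = 7/3.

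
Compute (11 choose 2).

55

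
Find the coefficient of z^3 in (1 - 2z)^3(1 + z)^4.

Coefficient of z^3 = Σ_{j} C(3,j)·(-2)^j·C(4,3-j)·1^(3-j) for j from 0 to 3.
= 4 + (-36) + 48 + (-8) = 8.

8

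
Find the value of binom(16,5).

C(16,5) = (16·15·14·13·12) / 5! = 524160 / 120 = 4368.

4368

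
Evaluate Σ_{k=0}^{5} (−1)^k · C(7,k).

-6

The partial alternating sum Σ_{k=0}^{5} (−1)^k C(7,k) = (−1)^5 C(6,5) = -6.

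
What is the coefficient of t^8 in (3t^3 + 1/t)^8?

General term: C(8,j)·(3t^3)^j·(1/t)^(8-j), with t-exponent 3j − 1(8−j) = 4j − 8.
Set 4j − 8 = 8: j = 4.
C(8,4) = 70; 3^4 = 81; 1^4 = 1.
Coefficient = 70 · 81 · 1 = 5670.

5670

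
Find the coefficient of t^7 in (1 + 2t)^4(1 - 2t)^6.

1024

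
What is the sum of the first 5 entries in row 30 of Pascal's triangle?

31931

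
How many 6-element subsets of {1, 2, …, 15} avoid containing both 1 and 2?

4290

All 6-subsets: C(15,6) = 5005. Those containing both fixed elements: C(13,4) = 715.
5005 − 715 = 4290.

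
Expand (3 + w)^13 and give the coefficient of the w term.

6908733

The general term is C(13,j)·(3)^j·(w)^(13-j); the w^1 term has j = 12.
C(13,12) = 13.
Coefficient = C(13,12) · 3^12 = 13 · 531441 = 6908733.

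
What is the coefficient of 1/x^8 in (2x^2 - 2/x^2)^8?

General term: C(8,j)·(2x^2)^j·(-2/x^2)^(8-j), with x-exponent 2j − 2(8−j) = 4j − 16.
Set 4j − 16 = -8: j = 2.
C(8,2) = 28; 2^2 = 4; (-2)^6 = 64.
Coefficient = 28 · 4 · 64 = 7168.

7168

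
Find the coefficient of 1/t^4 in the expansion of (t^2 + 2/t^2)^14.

General term: C(14,j)·(t^2)^j·(2/t^2)^(14-j), with t-exponent 2j − 2(14−j) = 4j − 28.
Set 4j − 28 = -4: j = 6.
C(14,6) = 3003; 1^6 = 1; 2^8 = 256.
Coefficient = 3003 · 1 · 256 = 768768.

768768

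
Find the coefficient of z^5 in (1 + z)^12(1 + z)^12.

42504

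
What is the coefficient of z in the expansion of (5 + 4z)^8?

The general term is C(8,j)·(5)^j·(4z)^(8-j); the z^1 term has j = 7.
C(8,7) = 8.
Coefficient = C(8,7) · 5^7 · 4^1 = 8 · 78125 · 4 = 2500000.

2500000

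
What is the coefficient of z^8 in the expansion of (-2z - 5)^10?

288000

The general term is C(10,j)·(-2z)^j·(-5)^(10-j); the z^8 term has j = 8.
C(10,8) = 45.
Coefficient = C(10,8) · (-2)^8 · (-5)^2 = 45 · 256 · 25 = 288000.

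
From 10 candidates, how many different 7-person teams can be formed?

This is C(10,7) = 120.

120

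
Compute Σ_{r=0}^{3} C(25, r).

1 + 25 + 300 + 2300 = 2626.

2626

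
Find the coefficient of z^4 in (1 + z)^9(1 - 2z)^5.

Coefficient of z^4 = Σ_{j} C(9,j)·1^j·C(5,4-j)·(-2)^(4-j) for j from 0 to 4.
= 80 + (-720) + 1440 + (-840) + 126 = 86.

86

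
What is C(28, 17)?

C(28,17) = C(28,11) by symmetry.
C(28,11) = (28·27·26·25·24·23·22·21·20·19·18) / 11! = 857180548224000 / 39916800 = 21474180.

21474180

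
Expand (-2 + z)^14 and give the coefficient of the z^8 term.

The general term is C(14,j)·(-2)^j·(z)^(14-j); the z^8 term has j = 6.
C(14,6) = 3003.
Coefficient = C(14,6) · (-2)^6 = 3003 · 64 = 192192.

192192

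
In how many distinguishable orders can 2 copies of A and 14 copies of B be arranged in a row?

Choose positions for the A's: C(16,2) = 120.

120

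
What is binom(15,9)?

C(15,9) = C(15,6) by symmetry.
C(15,6) = (15·14·13·12·11·10) / 6! = 3603600 / 720 = 5005.

5005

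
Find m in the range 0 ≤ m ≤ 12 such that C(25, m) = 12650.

C(25,m) increases on 0 ≤ m ≤ 12. C(25,3) = 2300 and C(25,4) = 12650, so m = 4.

4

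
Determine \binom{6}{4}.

15

C(6,4) = C(6,2) by symmetry.
C(6,2) = (6·5) / 2! = 30 / 2 = 15.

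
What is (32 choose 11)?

129024480

C(32,11) = (32·31·30·29·28·27·26·25·24·23·22) / 11! = 5150244363264000 / 39916800 = 129024480.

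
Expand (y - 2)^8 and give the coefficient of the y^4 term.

The general term is C(8,j)·(y)^j·(-2)^(8-j); the y^4 term has j = 4.
C(8,4) = 70.
Coefficient = C(8,4) · (-2)^4 = 70 · 16 = 1120.

1120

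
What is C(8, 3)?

56

C(8,3) = (8·7·6) / 3! = 336 / 6 = 56.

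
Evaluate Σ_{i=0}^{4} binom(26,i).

1 + 26 + 325 + 2600 + 14950 = 17902.

17902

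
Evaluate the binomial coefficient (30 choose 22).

5852925

C(30,22) = C(30,8) by symmetry.
C(30,8) = (30·29·28·27·26·25·24·23) / 8! = 235989936000 / 40320 = 5852925.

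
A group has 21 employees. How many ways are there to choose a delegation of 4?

This is C(21,4) = 5985.

5985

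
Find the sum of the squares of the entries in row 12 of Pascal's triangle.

2704156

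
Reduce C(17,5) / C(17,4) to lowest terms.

13/5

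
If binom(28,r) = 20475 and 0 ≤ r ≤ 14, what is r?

C(28,r) increases on 0 ≤ r ≤ 14. C(28,3) = 3276 and C(28,4) = 20475, so r = 4.

4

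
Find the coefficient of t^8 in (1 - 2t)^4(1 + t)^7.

Coefficient of t^8 = Σ_{j} C(4,j)·(-2)^j·C(7,8-j)·1^(8-j) for j from 1 to 4.
= (-8) + 168 + (-672) + 560 = 48.

48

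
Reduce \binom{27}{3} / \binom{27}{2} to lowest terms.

25/3

C(n,k+1)/C(n,k) = (n−k)/(k+1) = (27−2)/(2+1) = 25/3.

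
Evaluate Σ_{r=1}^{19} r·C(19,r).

Since r·C(19,r) = 19·C(18,r−1), the sum is 19·2^18 = 19·262144 = 4980736.

4980736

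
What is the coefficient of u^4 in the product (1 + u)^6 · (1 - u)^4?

2

Coefficient of u^4 = Σ_{j} C(6,j)·1^j·C(4,4-j)·(-1)^(4-j) for j from 0 to 4.
= 1 + (-24) + 90 + (-80) + 15 = 2.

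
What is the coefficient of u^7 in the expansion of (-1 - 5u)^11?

-25781250

The general term is C(11,j)·(-1)^j·(-5u)^(11-j); the u^7 term has j = 4.
C(11,4) = 330.
Coefficient = C(11,4) · (-5)^7 = 330 · (-78125) = -25781250.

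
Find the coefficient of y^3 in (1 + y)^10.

The general term is C(10,j)·(1)^j·(y)^(10-j); the y^3 term has j = 7.
C(10,7) = 120.
Coefficient = C(10,7) = 120.

120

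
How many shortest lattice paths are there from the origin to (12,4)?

Each path is a sequence of 16 steps with 12 rights: C(16,12) = 1820.

1820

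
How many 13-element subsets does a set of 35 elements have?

C(35,13) = (35·34·33·32·31·30·29·28·27·26·25·24·23) / 13! = 9193186188426240000 / 6227020800 = 1476337800.

1476337800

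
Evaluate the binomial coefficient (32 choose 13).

347373600

C(32,13) = (32·31·30·29·28·27·26·25·24·23·22·21·20) / 13! = 2163102632570880000 / 6227020800 = 347373600.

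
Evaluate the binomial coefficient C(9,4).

126

C(9,4) = (9·8·7·6) / 4! = 3024 / 24 = 126.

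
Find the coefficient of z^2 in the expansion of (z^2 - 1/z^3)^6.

General term: C(6,j)·(z^2)^j·(-1/z^3)^(6-j), with z-exponent 2j − 3(6−j) = 5j − 18.
Set 5j − 18 = 2: j = 4.
C(6,4) = 15; 1^4 = 1; (-1)^2 = 1.
Coefficient = 15 · 1 · 1 = 15.

15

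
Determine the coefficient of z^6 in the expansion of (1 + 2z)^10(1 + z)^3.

Coefficient of z^6 = Σ_{j} C(10,j)·2^j·C(3,6-j)·1^(6-j) for j from 3 to 6.
= 960 + 10080 + 24192 + 13440 = 48672.

48672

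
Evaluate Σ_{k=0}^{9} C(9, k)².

Σ C(9,k)² is the coefficient of x^9 in (1+x)^9(1+x)^9 = (1+x)^18, i.e. C(18,9) = 48620.

48620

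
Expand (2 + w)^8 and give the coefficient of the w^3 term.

The general term is C(8,j)·(2)^j·(w)^(8-j); the w^3 term has j = 5.
C(8,5) = 56.
Coefficient = C(8,5) · 2^5 = 56 · 32 = 1792.

1792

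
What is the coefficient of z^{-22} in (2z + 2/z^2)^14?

General term: C(14,j)·(2z)^j·(2/z^2)^(14-j), with z-exponent 1j − 2(14−j) = 3j − 28.
Set 3j − 28 = -22: j = 2.
C(14,2) = 91; 2^2 = 4; 2^12 = 4096.
Coefficient = 91 · 4 · 4096 = 1490944.

1490944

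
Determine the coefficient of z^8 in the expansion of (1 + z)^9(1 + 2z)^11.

Coefficient of z^8 = Σ_{j} C(9,j)·1^j·C(11,8-j)·2^(8-j) for j from 0 to 8.
= 42240 + 380160 + 1064448 + 1241856 + 665280 + 166320 + 18480 + 792 + 9 = 3579585.

3579585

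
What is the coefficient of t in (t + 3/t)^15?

General term: C(15,j)·(t)^j·(3/t)^(15-j), with t-exponent 1j − 1(15−j) = 2j − 15.
Set 2j − 15 = 1: j = 8.
C(15,8) = 6435; 1^8 = 1; 3^7 = 2187.
Coefficient = 6435 · 1 · 2187 = 14073345.

14073345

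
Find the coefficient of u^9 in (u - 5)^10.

-50

The general term is C(10,j)·(u)^j·(-5)^(10-j); the u^9 term has j = 9.
C(10,9) = 10.
Coefficient = C(10,9) · (-5)^1 = 10 · (-5) = -50.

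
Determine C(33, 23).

92561040

C(33,23) = C(33,10) by symmetry.
C(33,10) = (33·32·31·30·29·28·27·26·25·24) / 10! = 335885501952000 / 3628800 = 92561040.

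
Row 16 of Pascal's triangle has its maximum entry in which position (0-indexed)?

C(16,m) is maximized at m = 16/2 = 8.

8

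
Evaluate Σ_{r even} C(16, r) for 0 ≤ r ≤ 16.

Even-r terms of row 16 sum to 2^15 = 32768.

32768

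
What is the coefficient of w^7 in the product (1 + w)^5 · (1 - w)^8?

Coefficient of w^7 = Σ_{j} C(5,j)·1^j·C(8,7-j)·(-1)^(7-j) for j from 0 to 5.
= (-8) + 140 + (-560) + 700 + (-280) + 28 = 20.

20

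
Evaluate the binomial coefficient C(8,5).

56

C(8,5) = C(8,3) by symmetry.
C(8,3) = (8·7·6) / 3! = 336 / 6 = 56.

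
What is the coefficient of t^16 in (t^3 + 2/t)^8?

112

General term: C(8,j)·(t^3)^j·(2/t)^(8-j), with t-exponent 3j − 1(8−j) = 4j − 8.
Set 4j − 8 = 16: j = 6.
C(8,6) = 28; 1^6 = 1; 2^2 = 4.
Coefficient = 28 · 1 · 4 = 112.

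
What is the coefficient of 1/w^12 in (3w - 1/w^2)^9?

General term: C(9,j)·(3w)^j·(-1/w^2)^(9-j), with w-exponent 1j − 2(9−j) = 3j − 18.
Set 3j − 18 = -12: j = 2.
C(9,2) = 36; 3^2 = 9; (-1)^7 = -1.
Coefficient = 36 · 9 · (-1) = -324.

-324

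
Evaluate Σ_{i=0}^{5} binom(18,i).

1 + 18 + 153 + 816 + 3060 + 8568 = 12616.

12616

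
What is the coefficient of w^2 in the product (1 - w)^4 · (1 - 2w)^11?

314

Coefficient of w^2 = Σ_{j} C(4,j)·(-1)^j·C(11,2-j)·(-2)^(2-j) for j from 0 to 2.
= 220 + 88 + 6 = 314.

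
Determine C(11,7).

C(11,7) = C(11,4) by symmetry.
C(11,4) = (11·10·9·8) / 4! = 7920 / 24 = 330.

330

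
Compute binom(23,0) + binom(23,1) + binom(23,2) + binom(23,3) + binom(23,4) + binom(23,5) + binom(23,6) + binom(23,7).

390656

1 + 23 + 253 + 1771 + 8855 + 33649 + 100947 + 245157 = 390656.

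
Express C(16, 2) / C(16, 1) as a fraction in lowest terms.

C(n,k+1)/C(n,k) = (n−k)/(k+1) = (16−1)/(1+1) = 15/2.

15/2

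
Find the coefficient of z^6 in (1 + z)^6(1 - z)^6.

-20

Coefficient of z^6 = Σ_{j} C(6,j)·1^j·C(6,6-j)·(-1)^(6-j) for j from 0 to 6.
= 1 + (-36) + 225 + (-400) + 225 + (-36) + 1 = -20.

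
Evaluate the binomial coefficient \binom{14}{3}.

C(14,3) = (14·13·12) / 3! = 2184 / 6 = 364.

364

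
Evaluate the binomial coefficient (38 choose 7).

12620256

C(38,7) = (38·37·36·35·34·33·32) / 7! = 63606090240 / 5040 = 12620256.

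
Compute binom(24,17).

346104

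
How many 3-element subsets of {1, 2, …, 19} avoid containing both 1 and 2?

All 3-subsets: C(19,3) = 969. Those containing both fixed elements: C(17,1) = 17.
969 − 17 = 952.

952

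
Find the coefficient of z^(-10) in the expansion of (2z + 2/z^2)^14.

49201152

General term: C(14,j)·(2z)^j·(2/z^2)^(14-j), with z-exponent 1j − 2(14−j) = 3j − 28.
Set 3j − 28 = -10: j = 6.
C(14,6) = 3003; 2^6 = 64; 2^8 = 256.
Coefficient = 3003 · 64 · 256 = 49201152.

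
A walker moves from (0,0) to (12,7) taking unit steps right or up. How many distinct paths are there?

50388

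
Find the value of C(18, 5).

C(18,5) = (18·17·16·15·14) / 5! = 1028160 / 120 = 8568.

8568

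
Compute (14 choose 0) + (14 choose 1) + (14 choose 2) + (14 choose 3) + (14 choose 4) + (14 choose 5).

1 + 14 + 91 + 364 + 1001 + 2002 = 3473.

3473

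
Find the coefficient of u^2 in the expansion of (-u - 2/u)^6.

General term: C(6,j)·(-u)^j·(-2/u)^(6-j), with u-exponent 1j − 1(6−j) = 2j − 6.
Set 2j − 6 = 2: j = 4.
C(6,4) = 15; (-1)^4 = 1; (-2)^2 = 4.
Coefficient = 15 · 1 · 4 = 60.

60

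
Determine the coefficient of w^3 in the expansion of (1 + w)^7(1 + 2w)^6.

Coefficient of w^3 = Σ_{j} C(7,j)·1^j·C(6,3-j)·2^(3-j) for j from 0 to 3.
= 160 + 420 + 252 + 35 = 867.

867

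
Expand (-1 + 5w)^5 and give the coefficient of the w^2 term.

-250

The general term is C(5,j)·(-1)^j·(5w)^(5-j); the w^2 term has j = 3.
C(5,3) = 10.
Coefficient = C(5,3) · (-1)^3 · 5^2 = 10 · (-1) · 25 = -250.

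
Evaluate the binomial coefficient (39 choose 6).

3262623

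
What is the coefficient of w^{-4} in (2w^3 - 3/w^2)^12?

51963120

General term: C(12,j)·(2w^3)^j·(-3/w^2)^(12-j), with w-exponent 3j − 2(12−j) = 5j − 24.
Set 5j − 24 = -4: j = 4.
C(12,4) = 495; 2^4 = 16; (-3)^8 = 6561.
Coefficient = 495 · 16 · 6561 = 51963120.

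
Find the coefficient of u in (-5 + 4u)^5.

The general term is C(5,j)·(-5)^j·(4u)^(5-j); the u^1 term has j = 4.
C(5,4) = 5.
Coefficient = C(5,4) · (-5)^4 · 4^1 = 5 · 625 · 4 = 12500.

12500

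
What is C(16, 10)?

C(16,10) = C(16,6) by symmetry.
C(16,6) = (16·15·14·13·12·11) / 6! = 5765760 / 720 = 8008.

8008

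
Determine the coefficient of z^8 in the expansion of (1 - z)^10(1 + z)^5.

-45

Coefficient of z^8 = Σ_{j} C(10,j)·(-1)^j·C(5,8-j)·1^(8-j) for j from 3 to 8.
= (-120) + 1050 + (-2520) + 2100 + (-600) + 45 = -45.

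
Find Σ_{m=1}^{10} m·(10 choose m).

5120

Differentiating (1+x)^10 and setting x=1: Σ m·C(10,m) = 10·2^9 = 5120.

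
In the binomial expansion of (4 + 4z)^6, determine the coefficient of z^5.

The general term is C(6,j)·(4)^j·(4z)^(6-j); the z^5 term has j = 1.
C(6,1) = 6.
Coefficient = C(6,1) · 4^1 · 4^5 = 6 · 4 · 1024 = 24576.

24576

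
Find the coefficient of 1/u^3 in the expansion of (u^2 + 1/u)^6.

6

General term: C(6,j)·(u^2)^j·(1/u)^(6-j), with u-exponent 2j − 1(6−j) = 3j − 6.
Set 3j − 6 = -3: j = 1.
C(6,1) = 6; 1^1 = 1; 1^5 = 1.
Coefficient = 6 · 1 · 1 = 6.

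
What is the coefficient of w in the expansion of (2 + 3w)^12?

The general term is C(12,j)·(2)^j·(3w)^(12-j); the w^1 term has j = 11.
C(12,11) = 12.
Coefficient = C(12,11) · 2^11 · 3^1 = 12 · 2048 · 3 = 73728.

73728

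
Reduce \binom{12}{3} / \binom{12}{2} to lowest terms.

C(n,k+1)/C(n,k) = (n−k)/(k+1) = (12−2)/(2+1) = 10/3.

10/3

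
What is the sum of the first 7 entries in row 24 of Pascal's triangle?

190051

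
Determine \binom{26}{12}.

C(26,12) = (26·25·24·23·22·21·20·19·18·17·16·15) / 12! = 4626053752320000 / 479001600 = 9657700.

9657700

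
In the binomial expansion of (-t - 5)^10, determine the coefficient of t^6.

131250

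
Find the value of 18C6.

18564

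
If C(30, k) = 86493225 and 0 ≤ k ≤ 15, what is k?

12

C(30,k) increases on 0 ≤ k ≤ 15. C(30,11) = 54627300 and C(30,12) = 86493225, so k = 12.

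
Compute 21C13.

C(21,13) = C(21,8) by symmetry.
C(21,8) = (21·20·19·18·17·16·15·14) / 8! = 8204716800 / 40320 = 203490.

203490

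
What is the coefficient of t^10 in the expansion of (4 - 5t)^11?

The general term is C(11,j)·(4)^j·(-5t)^(11-j); the t^10 term has j = 1.
C(11,1) = 11.
Coefficient = C(11,1) · 4^1 · (-5)^10 = 11 · 4 · 9765625 = 429687500.

429687500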